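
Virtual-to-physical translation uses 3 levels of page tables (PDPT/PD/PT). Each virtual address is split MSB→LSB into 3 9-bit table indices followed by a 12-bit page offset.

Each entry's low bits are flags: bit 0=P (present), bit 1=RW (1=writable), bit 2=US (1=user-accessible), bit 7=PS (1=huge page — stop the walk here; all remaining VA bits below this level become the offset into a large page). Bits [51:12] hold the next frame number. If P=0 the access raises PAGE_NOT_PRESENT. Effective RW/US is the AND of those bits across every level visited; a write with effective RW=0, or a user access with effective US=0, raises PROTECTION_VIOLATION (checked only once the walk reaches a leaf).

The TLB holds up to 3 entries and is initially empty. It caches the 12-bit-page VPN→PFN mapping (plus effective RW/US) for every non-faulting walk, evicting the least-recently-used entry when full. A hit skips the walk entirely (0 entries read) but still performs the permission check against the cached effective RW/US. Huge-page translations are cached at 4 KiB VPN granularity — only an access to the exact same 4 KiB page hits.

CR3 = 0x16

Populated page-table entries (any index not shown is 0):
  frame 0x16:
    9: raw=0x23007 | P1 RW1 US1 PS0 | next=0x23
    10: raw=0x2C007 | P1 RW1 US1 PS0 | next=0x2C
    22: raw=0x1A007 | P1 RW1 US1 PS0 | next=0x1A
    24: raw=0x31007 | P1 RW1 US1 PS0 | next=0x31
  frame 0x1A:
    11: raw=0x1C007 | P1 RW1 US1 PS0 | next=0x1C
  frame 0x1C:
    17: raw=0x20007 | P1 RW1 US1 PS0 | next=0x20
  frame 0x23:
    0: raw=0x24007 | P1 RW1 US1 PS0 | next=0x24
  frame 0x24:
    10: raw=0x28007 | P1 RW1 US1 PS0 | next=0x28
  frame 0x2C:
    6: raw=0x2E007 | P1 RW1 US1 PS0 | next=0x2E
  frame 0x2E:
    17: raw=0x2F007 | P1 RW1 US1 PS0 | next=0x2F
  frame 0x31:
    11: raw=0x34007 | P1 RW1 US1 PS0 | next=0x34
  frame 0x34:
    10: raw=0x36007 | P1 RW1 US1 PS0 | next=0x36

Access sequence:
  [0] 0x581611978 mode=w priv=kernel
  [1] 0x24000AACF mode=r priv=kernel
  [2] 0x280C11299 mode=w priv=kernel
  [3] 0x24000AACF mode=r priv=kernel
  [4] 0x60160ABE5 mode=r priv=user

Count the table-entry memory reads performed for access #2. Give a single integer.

Walk each access:
#0 VA=0x581611978 (w,kernel):
  L0: frame=0x16 idx=22 entry=0x1A007 [P=1 RW=1 US=1 PS=0]
  L1: frame=0x1A idx=11 entry=0x1C007 [P=1 RW=1 US=1 PS=0]
  L2: frame=0x1C idx=17 entry=0x20007 [P=1 RW=1 US=1 PS=0]
  → PA=0x20978  (3 entries read)
#1 VA=0x24000AACF (r,kernel):
  L0: frame=0x16 idx=9 entry=0x23007 [P=1 RW=1 US=1 PS=0]
  L1: frame=0x23 idx=0 entry=0x24007 [P=1 RW=1 US=1 PS=0]
  L2: frame=0x24 idx=10 entry=0x28007 [P=1 RW=1 US=1 PS=0]
  → PA=0x28ACF  (3 entries read)
#2 VA=0x280C11299 (w,kernel):
  L0: frame=0x16 idx=10 entry=0x2C007 [P=1 RW=1 US=1 PS=0]
  L1: frame=0x2C idx=6 entry=0x2E007 [P=1 RW=1 US=1 PS=0]
  L2: frame=0x2E idx=17 entry=0x2F007 [P=1 RW=1 US=1 PS=0]
  → PA=0x2F299  (3 entries read)
#3 VA=0x24000AACF (r,kernel):
  TLB hit vpn=0x24000A → PA=0x28ACF
#4 VA=0x60160ABE5 (r,user):
  L0: frame=0x16 idx=24 entry=0x31007 [P=1 RW=1 US=1 PS=0]
  L1: frame=0x31 idx=11 entry=0x34007 [P=1 RW=1 US=1 PS=0]
  L2: frame=0x34 idx=10 entry=0x36007 [P=1 RW=1 US=1 PS=0]
  → PA=0x36BE5  (3 entries read)

Entries read for #2: 3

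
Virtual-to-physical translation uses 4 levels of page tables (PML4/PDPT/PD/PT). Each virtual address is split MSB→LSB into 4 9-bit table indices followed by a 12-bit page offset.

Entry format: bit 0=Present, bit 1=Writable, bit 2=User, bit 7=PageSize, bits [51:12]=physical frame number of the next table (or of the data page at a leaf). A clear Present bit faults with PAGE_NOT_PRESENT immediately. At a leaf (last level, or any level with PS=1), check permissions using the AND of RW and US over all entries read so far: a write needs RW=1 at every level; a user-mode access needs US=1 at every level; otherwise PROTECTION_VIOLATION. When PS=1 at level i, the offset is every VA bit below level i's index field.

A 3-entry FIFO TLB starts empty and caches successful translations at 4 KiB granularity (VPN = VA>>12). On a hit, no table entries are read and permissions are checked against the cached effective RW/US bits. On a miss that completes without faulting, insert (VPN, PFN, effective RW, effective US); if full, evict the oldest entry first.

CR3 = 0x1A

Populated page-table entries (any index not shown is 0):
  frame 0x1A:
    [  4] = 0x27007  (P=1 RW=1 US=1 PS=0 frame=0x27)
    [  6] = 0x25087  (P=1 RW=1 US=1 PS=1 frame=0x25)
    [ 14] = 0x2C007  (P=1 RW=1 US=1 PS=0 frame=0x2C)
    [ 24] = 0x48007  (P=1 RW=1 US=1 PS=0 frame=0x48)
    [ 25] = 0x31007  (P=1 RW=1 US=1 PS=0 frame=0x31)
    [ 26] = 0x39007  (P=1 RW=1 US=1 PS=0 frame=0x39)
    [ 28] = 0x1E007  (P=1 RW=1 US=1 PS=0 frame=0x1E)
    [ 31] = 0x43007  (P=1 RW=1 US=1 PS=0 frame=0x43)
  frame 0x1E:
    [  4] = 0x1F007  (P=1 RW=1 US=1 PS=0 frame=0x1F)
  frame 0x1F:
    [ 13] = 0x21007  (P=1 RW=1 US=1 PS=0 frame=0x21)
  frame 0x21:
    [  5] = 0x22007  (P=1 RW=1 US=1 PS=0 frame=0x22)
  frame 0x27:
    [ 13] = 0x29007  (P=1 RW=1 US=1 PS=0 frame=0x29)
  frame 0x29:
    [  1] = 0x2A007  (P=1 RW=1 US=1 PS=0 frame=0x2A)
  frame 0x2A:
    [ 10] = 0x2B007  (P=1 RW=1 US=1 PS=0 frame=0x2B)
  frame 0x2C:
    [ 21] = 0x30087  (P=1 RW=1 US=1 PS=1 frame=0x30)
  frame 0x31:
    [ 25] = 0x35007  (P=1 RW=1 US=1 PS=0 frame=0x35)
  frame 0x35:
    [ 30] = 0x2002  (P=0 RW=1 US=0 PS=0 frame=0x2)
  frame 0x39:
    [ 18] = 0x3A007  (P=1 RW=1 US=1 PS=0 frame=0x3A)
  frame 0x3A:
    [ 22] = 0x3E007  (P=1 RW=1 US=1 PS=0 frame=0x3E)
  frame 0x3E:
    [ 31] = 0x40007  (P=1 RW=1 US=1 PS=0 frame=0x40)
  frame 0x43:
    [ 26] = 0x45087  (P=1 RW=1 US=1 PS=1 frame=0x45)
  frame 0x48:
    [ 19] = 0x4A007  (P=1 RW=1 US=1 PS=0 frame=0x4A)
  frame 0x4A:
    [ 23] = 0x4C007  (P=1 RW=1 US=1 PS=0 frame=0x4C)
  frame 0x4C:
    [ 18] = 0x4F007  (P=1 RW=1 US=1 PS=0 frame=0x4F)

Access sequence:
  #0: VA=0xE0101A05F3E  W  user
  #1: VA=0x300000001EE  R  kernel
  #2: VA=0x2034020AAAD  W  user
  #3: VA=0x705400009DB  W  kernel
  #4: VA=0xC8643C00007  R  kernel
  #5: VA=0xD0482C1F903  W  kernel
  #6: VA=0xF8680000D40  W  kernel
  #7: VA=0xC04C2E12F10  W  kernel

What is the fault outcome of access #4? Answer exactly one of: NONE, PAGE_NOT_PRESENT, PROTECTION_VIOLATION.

Per-access translation:
#0 VA=0xE0101A05F3E (w,user):
  lvl0: tbl 0x1A, slot 28 ⇒ 0x1E007 (P1/RW1/US1/PS0)
  lvl1: tbl 0x1E, slot 4 ⇒ 0x1F007 (P1/RW1/US1/PS0)
  lvl2: tbl 0x1F, slot 13 ⇒ 0x21007 (P1/RW1/US1/PS0)
  lvl3: tbl 0x21, slot 5 ⇒ 0x22007 (P1/RW1/US1/PS0)
  → PA=0x22F3E  (4 entries read)
#1 VA=0x300000001EE (r,kernel):
  lvl0: tbl 0x1A, slot 6 ⇒ 0x25087 (P1/RW1/US1/PS1)
  → PA=0x251EE (huge @L0)  (1 entries read)
#2 VA=0x2034020AAAD (w,user):
  lvl0: tbl 0x1A, slot 4 ⇒ 0x27007 (P1/RW1/US1/PS0)
  lvl1: tbl 0x27, slot 13 ⇒ 0x29007 (P1/RW1/US1/PS0)
  lvl2: tbl 0x29, slot 1 ⇒ 0x2A007 (P1/RW1/US1/PS0)
  lvl3: tbl 0x2A, slot 10 ⇒ 0x2B007 (P1/RW1/US1/PS0)
  → PA=0x2BAAD  (4 entries read)
#3 VA=0x705400009DB (w,kernel):
  lvl0: tbl 0x1A, slot 14 ⇒ 0x2C007 (P1/RW1/US1/PS0)
  lvl1: tbl 0x2C, slot 21 ⇒ 0x30087 (P1/RW1/US1/PS1)
  → PA=0x309DB (huge @L1)  (2 entries read)
#4 VA=0xC8643C00007 (r,kernel):
  lvl0: tbl 0x1A, slot 25 ⇒ 0x31007 (P1/RW1/US1/PS0)
  lvl1: tbl 0x31, slot 25 ⇒ 0x35007 (P1/RW1/US1/PS0)
  lvl2: tbl 0x35, slot 30 ⇒ 0x2002 (P0/RW1/US0/PS0)
  → PAGE_NOT_PRESENT  (3 entries read)
#5 VA=0xD0482C1F903 (w,kernel):
  lvl0: tbl 0x1A, slot 26 ⇒ 0x39007 (P1/RW1/US1/PS0)
  lvl1: tbl 0x39, slot 18 ⇒ 0x3A007 (P1/RW1/US1/PS0)
  lvl2: tbl 0x3A, slot 22 ⇒ 0x3E007 (P1/RW1/US1/PS0)
  lvl3: tbl 0x3E, slot 31 ⇒ 0x40007 (P1/RW1/US1/PS0)
  → PA=0x40903  (4 entries read)
#6 VA=0xF8680000D40 (w,kernel):
  lvl0: tbl 0x1A, slot 31 ⇒ 0x43007 (P1/RW1/US1/PS0)
  lvl1: tbl 0x43, slot 26 ⇒ 0x45087 (P1/RW1/US1/PS1)
  → PA=0x45D40 (huge @L1)  (2 entries read)
#7 VA=0xC04C2E12F10 (w,kernel):
  lvl0: tbl 0x1A, slot 24 ⇒ 0x48007 (P1/RW1/US1/PS0)
  lvl1: tbl 0x48, slot 19 ⇒ 0x4A007 (P1/RW1/US1/PS0)
  lvl2: tbl 0x4A, slot 23 ⇒ 0x4C007 (P1/RW1/US1/PS0)
  lvl3: tbl 0x4C, slot 18 ⇒ 0x4F007 (P1/RW1/US1/PS0)
  → PA=0x4FF10  (4 entries read)

Access #4 fault: PAGE_NOT_PRESENT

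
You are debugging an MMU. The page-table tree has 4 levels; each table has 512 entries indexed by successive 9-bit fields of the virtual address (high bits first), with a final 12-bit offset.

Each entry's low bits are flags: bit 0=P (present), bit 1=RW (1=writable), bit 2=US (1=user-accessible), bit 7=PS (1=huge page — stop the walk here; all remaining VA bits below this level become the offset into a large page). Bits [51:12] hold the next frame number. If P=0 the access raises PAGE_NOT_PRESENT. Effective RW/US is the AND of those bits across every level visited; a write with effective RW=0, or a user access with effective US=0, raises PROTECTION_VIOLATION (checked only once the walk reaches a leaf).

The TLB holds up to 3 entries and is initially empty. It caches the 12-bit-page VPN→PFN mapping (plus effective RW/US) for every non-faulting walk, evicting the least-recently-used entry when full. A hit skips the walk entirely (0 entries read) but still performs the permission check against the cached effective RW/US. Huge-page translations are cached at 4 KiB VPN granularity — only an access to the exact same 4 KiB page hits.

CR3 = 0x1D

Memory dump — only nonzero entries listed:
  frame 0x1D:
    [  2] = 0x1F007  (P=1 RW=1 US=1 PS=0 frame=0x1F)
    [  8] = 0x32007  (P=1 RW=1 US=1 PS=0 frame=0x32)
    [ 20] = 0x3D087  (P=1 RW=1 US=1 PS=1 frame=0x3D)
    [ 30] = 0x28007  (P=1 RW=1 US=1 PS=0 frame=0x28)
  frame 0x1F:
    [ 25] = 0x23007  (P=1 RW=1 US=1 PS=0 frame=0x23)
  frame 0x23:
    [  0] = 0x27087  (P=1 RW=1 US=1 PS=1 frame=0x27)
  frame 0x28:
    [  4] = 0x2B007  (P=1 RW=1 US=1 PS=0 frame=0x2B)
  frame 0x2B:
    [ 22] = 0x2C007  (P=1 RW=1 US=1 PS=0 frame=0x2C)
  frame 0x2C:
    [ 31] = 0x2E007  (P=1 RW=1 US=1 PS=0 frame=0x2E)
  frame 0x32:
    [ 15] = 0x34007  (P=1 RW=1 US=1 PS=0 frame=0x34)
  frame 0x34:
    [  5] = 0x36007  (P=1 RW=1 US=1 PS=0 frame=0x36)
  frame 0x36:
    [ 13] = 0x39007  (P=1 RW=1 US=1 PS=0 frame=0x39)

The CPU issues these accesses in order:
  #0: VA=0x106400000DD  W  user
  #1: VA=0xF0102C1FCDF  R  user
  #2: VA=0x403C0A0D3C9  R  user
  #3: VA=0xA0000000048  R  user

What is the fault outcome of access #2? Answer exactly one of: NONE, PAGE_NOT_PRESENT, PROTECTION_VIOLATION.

Trace:
#0 VA=0x106400000DD (w,user):
  L0 @0x1D[2] → 0x1F007  P=1,RW=1,US=1,PS=0
  L1 @0x1F[25] → 0x23007  P=1,RW=1,US=1,PS=0
  L2 @0x23[0] → 0x27087  P=1,RW=1,US=1,PS=1
  ✓ 0x270DD (huge @L2)  — 3 lookups
#1 VA=0xF0102C1FCDF (r,user):
  L0 @0x1D[30] → 0x28007  P=1,RW=1,US=1,PS=0
  L1 @0x28[4] → 0x2B007  P=1,RW=1,US=1,PS=0
  L2 @0x2B[22] → 0x2C007  P=1,RW=1,US=1,PS=0
  L3 @0x2C[31] → 0x2E007  P=1,RW=1,US=1,PS=0
  ✓ 0x2ECDF  — 4 lookups
#2 VA=0x403C0A0D3C9 (r,user):
  L0 @0x1D[8] → 0x32007  P=1,RW=1,US=1,PS=0
  L1 @0x32[15] → 0x34007  P=1,RW=1,US=1,PS=0
  L2 @0x34[5] → 0x36007  P=1,RW=1,US=1,PS=0
  L3 @0x36[13] → 0x39007  P=1,RW=1,US=1,PS=0
  ✓ 0x393C9  — 4 lookups
#3 VA=0xA0000000048 (r,user):
  L0 @0x1D[20] → 0x3D087  P=1,RW=1,US=1,PS=1
  ✓ 0x3D048 (huge @L0)  — 1 lookups

Access #2 fault: NONE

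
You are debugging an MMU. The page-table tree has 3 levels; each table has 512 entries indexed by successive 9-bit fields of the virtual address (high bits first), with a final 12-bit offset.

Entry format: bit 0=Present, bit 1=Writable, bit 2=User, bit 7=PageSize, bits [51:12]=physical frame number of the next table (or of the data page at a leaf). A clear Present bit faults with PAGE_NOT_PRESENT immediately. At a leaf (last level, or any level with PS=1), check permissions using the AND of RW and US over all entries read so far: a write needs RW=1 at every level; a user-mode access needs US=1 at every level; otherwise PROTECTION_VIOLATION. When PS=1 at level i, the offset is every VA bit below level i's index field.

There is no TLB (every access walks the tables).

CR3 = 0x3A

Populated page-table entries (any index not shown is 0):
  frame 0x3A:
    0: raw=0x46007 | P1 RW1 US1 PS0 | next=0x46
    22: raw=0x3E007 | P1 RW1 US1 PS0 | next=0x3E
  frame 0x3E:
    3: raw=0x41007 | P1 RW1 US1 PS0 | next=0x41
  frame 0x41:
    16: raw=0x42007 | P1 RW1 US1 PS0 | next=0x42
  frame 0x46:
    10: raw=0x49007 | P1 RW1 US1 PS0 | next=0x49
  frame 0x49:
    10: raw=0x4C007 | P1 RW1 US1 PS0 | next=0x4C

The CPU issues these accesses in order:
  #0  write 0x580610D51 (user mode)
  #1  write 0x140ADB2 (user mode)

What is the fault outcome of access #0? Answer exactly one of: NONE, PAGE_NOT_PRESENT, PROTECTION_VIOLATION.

Trace:
#0 VA=0x580610D51 (w,user):
  [0] read 0x3A idx=22: raw=0x3E007 flags P=1 W=1 U=1 S=0
  [1] read 0x3E idx=3: raw=0x41007 flags P=1 W=1 U=1 S=0
  [2] read 0x41 idx=16: raw=0x42007 flags P=1 W=1 U=1 S=0
  → PA=0x42D51  (3 entries read)
#1 VA=0x140ADB2 (w,user):
  [0] read 0x3A idx=0: raw=0x46007 flags P=1 W=1 U=1 S=0
  [1] read 0x46 idx=10: raw=0x49007 flags P=1 W=1 U=1 S=0
  [2] read 0x49 idx=10: raw=0x4C007 flags P=1 W=1 U=1 S=0
  → PA=0x4CDB2  (3 entries read)

Access #0 fault: NONE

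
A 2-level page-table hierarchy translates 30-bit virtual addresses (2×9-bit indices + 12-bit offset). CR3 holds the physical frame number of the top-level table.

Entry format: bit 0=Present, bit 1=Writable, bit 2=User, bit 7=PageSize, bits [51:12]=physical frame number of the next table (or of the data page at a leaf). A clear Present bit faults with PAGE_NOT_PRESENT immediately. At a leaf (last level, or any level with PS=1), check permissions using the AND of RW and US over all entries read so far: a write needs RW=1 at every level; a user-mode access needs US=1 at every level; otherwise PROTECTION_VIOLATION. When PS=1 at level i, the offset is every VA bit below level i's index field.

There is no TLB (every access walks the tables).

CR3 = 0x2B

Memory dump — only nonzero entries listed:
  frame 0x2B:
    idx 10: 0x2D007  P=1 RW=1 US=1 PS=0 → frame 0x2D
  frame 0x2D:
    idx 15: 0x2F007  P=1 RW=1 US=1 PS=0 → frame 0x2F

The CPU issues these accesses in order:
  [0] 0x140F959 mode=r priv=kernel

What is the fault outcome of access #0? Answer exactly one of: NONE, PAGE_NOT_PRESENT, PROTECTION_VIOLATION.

Walk each access:
#0 VA=0x140F959 (r,kernel):
  lvl0: tbl 0x2B, slot 10 ⇒ 0x2D007 (P1/RW1/US1/PS0)
  lvl1: tbl 0x2D, slot 15 ⇒ 0x2F007 (P1/RW1/US1/PS0)
  → PA=0x2F959  (2 entries read)

Access #0 fault: NONE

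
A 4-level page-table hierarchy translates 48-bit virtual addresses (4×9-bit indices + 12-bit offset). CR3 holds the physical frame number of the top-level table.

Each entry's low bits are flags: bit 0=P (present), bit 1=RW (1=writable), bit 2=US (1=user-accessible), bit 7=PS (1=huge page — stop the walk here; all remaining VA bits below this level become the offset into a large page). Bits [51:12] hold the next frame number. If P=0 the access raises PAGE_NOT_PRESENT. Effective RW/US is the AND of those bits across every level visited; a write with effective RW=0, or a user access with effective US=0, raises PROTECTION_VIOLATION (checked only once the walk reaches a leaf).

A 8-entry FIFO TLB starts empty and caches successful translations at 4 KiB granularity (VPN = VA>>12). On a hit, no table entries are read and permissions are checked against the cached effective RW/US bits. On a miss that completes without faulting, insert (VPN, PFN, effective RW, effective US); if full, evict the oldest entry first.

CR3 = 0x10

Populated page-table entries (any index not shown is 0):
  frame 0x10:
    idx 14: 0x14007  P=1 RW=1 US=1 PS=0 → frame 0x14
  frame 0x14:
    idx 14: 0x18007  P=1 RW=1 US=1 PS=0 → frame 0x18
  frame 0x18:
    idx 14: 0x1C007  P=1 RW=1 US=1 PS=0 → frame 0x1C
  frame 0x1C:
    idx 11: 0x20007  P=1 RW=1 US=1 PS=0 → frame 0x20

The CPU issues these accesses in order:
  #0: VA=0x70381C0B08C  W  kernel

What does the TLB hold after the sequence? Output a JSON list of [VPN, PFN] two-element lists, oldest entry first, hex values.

Walk each access:
#0 VA=0x70381C0B08C (w,kernel):
  L0: frame=0x10 idx=14 entry=0x14007 [P=1 RW=1 US=1 PS=0]
  L1: frame=0x14 idx=14 entry=0x18007 [P=1 RW=1 US=1 PS=0]
  L2: frame=0x18 idx=14 entry=0x1C007 [P=1 RW=1 US=1 PS=0]
  L3: frame=0x1C idx=11 entry=0x20007 [P=1 RW=1 US=1 PS=0]
  ✓ 0x2008C  — 4 lookups

TLB: [["0x70381C0B", "0x20"]]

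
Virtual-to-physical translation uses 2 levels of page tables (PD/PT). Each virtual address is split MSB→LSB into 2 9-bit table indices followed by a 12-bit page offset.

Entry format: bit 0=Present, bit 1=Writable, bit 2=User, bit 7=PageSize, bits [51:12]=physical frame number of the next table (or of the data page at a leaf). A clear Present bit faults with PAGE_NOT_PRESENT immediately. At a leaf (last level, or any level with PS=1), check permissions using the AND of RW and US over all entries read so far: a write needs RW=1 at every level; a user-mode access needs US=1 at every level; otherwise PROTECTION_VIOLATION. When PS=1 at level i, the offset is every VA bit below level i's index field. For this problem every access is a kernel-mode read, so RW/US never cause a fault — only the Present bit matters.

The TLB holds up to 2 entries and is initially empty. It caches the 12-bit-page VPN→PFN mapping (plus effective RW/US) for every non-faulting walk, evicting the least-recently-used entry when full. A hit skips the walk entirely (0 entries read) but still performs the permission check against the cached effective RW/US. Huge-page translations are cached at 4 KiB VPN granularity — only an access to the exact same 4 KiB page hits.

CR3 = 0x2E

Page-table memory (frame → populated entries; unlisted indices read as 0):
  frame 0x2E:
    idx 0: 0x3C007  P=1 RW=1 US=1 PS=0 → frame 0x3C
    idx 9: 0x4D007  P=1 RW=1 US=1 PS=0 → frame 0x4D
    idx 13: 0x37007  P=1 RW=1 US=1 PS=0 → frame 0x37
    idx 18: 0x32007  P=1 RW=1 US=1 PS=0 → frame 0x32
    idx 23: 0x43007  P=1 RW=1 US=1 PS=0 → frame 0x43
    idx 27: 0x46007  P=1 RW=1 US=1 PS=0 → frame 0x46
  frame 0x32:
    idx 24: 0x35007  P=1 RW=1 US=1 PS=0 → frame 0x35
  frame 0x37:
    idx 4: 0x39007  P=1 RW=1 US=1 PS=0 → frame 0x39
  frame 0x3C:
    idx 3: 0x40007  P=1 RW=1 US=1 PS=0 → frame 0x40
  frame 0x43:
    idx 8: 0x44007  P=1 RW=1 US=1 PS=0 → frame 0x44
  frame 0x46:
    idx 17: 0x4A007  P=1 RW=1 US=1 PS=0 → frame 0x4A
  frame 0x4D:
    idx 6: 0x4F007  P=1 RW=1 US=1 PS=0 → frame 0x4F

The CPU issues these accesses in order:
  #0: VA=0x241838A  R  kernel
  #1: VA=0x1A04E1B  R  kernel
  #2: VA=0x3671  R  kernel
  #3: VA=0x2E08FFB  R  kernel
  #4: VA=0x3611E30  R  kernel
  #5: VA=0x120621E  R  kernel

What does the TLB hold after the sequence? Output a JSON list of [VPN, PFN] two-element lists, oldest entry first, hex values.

Per-access translation:
#0 VA=0x241838A (r,kernel):
  lvl0: tbl 0x2E, slot 18 ⇒ 0x32007 (P1/RW1/US1/PS0)
  lvl1: tbl 0x32, slot 24 ⇒ 0x35007 (P1/RW1/US1/PS0)
  → PA=0x3538A  (2 entries read)
#1 VA=0x1A04E1B (r,kernel):
  lvl0: tbl 0x2E, slot 13 ⇒ 0x37007 (P1/RW1/US1/PS0)
  lvl1: tbl 0x37, slot 4 ⇒ 0x39007 (P1/RW1/US1/PS0)
  → PA=0x39E1B  (2 entries read)
#2 VA=0x3671 (r,kernel):
  lvl0: tbl 0x2E, slot 0 ⇒ 0x3C007 (P1/RW1/US1/PS0)
  lvl1: tbl 0x3C, slot 3 ⇒ 0x40007 (P1/RW1/US1/PS0)
  → PA=0x40671  (2 entries read)
#3 VA=0x2E08FFB (r,kernel):
  lvl0: tbl 0x2E, slot 23 ⇒ 0x43007 (P1/RW1/US1/PS0)
  lvl1: tbl 0x43, slot 8 ⇒ 0x44007 (P1/RW1/US1/PS0)
  → PA=0x44FFB  (2 entries read)
#4 VA=0x3611E30 (r,kernel):
  lvl0: tbl 0x2E, slot 27 ⇒ 0x46007 (P1/RW1/US1/PS0)
  lvl1: tbl 0x46, slot 17 ⇒ 0x4A007 (P1/RW1/US1/PS0)
  → PA=0x4AE30  (2 entries read)
#5 VA=0x120621E (r,kernel):
  lvl0: tbl 0x2E, slot 9 ⇒ 0x4D007 (P1/RW1/US1/PS0)
  lvl1: tbl 0x4D, slot 6 ⇒ 0x4F007 (P1/RW1/US1/PS0)
  → PA=0x4F21E  (2 entries read)

TLB: [["0x3611", "0x4A"], ["0x1206", "0x4F"]]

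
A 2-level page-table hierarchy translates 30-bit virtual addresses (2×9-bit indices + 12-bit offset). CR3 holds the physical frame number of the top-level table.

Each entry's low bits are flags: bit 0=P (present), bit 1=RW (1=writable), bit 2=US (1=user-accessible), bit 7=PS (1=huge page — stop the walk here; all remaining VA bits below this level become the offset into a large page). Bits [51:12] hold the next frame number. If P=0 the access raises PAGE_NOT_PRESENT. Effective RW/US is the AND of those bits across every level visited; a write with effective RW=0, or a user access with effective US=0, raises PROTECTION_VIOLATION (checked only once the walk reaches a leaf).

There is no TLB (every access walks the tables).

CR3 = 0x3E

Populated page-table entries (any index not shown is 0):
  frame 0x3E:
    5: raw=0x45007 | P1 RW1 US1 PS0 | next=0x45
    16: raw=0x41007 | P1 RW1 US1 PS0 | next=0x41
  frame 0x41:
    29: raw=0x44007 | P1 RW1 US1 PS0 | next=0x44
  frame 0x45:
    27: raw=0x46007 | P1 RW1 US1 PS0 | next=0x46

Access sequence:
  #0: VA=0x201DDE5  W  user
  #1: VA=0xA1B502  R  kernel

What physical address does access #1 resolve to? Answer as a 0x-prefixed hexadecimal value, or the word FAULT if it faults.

Trace:
#0 VA=0x201DDE5 (w,user):
  L0 @0x3E[16] → 0x41007  P=1,RW=1,US=1,PS=0
  L1 @0x41[29] → 0x44007  P=1,RW=1,US=1,PS=0
  ✓ 0x44DE5  — 2 lookups
#1 VA=0xA1B502 (r,kernel):
  L0 @0x3E[5] → 0x45007  P=1,RW=1,US=1,PS=0
  L1 @0x45[27] → 0x46007  P=1,RW=1,US=1,PS=0
  ✓ 0x46502  — 2 lookups

Access #1 PA: 0x46502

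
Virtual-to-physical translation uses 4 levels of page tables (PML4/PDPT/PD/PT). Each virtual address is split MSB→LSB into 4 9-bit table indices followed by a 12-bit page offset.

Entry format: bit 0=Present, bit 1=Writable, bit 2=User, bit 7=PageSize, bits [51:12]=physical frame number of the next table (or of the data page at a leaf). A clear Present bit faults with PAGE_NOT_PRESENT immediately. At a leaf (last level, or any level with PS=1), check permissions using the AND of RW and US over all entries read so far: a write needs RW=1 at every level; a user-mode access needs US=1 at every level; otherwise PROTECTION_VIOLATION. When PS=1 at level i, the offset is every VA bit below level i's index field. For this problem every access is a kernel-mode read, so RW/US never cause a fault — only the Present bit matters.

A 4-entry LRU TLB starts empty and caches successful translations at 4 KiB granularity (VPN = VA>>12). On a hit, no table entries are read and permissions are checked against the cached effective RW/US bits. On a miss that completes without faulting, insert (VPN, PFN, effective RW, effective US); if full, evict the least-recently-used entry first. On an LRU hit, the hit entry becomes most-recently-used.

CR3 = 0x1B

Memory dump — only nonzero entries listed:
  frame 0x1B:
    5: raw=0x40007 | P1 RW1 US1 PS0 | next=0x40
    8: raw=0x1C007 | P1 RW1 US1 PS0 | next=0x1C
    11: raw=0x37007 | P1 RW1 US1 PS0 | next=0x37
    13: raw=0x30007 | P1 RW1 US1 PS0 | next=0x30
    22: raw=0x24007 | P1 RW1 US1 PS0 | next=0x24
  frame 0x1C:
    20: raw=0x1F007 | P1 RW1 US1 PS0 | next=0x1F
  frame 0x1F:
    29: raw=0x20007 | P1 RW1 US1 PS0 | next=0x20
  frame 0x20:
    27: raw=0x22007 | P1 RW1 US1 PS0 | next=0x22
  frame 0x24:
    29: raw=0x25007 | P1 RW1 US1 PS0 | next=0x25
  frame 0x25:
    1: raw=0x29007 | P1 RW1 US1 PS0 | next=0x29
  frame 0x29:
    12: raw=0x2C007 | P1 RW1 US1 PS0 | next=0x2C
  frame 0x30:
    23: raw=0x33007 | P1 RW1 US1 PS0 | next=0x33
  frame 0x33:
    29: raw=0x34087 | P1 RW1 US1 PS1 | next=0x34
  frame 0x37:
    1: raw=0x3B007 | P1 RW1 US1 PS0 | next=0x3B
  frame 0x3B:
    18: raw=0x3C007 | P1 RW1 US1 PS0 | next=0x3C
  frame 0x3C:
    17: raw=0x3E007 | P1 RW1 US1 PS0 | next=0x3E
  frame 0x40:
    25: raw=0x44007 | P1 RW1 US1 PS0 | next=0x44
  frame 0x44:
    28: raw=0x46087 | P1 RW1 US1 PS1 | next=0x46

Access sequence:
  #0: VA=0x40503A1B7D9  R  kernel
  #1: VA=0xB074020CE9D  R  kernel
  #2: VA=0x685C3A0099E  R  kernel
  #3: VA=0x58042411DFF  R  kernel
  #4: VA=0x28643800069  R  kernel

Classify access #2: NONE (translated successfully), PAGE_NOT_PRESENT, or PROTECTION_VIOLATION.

Walk each access:
#0 VA=0x40503A1B7D9 (r,kernel):
  L0: frame=0x1B idx=8 entry=0x1C007 [P=1 RW=1 US=1 PS=0]
  L1: frame=0x1C idx=20 entry=0x1F007 [P=1 RW=1 US=1 PS=0]
  L2: frame=0x1F idx=29 entry=0x20007 [P=1 RW=1 US=1 PS=0]
  L3: frame=0x20 idx=27 entry=0x22007 [P=1 RW=1 US=1 PS=0]
  → PA=0x227D9  (4 entries read)
#1 VA=0xB074020CE9D (r,kernel):
  L0: frame=0x1B idx=22 entry=0x24007 [P=1 RW=1 US=1 PS=0]
  L1: frame=0x24 idx=29 entry=0x25007 [P=1 RW=1 US=1 PS=0]
  L2: frame=0x25 idx=1 entry=0x29007 [P=1 RW=1 US=1 PS=0]
  L3: frame=0x29 idx=12 entry=0x2C007 [P=1 RW=1 US=1 PS=0]
  → PA=0x2CE9D  (4 entries read)
#2 VA=0x685C3A0099E (r,kernel):
  L0: frame=0x1B idx=13 entry=0x30007 [P=1 RW=1 US=1 PS=0]
  L1: frame=0x30 idx=23 entry=0x33007 [P=1 RW=1 US=1 PS=0]
  L2: frame=0x33 idx=29 entry=0x34087 [P=1 RW=1 US=1 PS=1]
  → PA=0x3499E (huge @L2)  (3 entries read)
#3 VA=0x58042411DFF (r,kernel):
  L0: frame=0x1B idx=11 entry=0x37007 [P=1 RW=1 US=1 PS=0]
  L1: frame=0x37 idx=1 entry=0x3B007 [P=1 RW=1 US=1 PS=0]
  L2: frame=0x3B idx=18 entry=0x3C007 [P=1 RW=1 US=1 PS=0]
  L3: frame=0x3C idx=17 entry=0x3E007 [P=1 RW=1 US=1 PS=0]
  → PA=0x3EDFF  (4 entries read)
#4 VA=0x28643800069 (r,kernel):
  L0: frame=0x1B idx=5 entry=0x40007 [P=1 RW=1 US=1 PS=0]
  L1: frame=0x40 idx=25 entry=0x44007 [P=1 RW=1 US=1 PS=0]
  L2: frame=0x44 idx=28 entry=0x46087 [P=1 RW=1 US=1 PS=1]
  → PA=0x46069 (huge @L2)  (3 entries read)

Access #2 fault: NONE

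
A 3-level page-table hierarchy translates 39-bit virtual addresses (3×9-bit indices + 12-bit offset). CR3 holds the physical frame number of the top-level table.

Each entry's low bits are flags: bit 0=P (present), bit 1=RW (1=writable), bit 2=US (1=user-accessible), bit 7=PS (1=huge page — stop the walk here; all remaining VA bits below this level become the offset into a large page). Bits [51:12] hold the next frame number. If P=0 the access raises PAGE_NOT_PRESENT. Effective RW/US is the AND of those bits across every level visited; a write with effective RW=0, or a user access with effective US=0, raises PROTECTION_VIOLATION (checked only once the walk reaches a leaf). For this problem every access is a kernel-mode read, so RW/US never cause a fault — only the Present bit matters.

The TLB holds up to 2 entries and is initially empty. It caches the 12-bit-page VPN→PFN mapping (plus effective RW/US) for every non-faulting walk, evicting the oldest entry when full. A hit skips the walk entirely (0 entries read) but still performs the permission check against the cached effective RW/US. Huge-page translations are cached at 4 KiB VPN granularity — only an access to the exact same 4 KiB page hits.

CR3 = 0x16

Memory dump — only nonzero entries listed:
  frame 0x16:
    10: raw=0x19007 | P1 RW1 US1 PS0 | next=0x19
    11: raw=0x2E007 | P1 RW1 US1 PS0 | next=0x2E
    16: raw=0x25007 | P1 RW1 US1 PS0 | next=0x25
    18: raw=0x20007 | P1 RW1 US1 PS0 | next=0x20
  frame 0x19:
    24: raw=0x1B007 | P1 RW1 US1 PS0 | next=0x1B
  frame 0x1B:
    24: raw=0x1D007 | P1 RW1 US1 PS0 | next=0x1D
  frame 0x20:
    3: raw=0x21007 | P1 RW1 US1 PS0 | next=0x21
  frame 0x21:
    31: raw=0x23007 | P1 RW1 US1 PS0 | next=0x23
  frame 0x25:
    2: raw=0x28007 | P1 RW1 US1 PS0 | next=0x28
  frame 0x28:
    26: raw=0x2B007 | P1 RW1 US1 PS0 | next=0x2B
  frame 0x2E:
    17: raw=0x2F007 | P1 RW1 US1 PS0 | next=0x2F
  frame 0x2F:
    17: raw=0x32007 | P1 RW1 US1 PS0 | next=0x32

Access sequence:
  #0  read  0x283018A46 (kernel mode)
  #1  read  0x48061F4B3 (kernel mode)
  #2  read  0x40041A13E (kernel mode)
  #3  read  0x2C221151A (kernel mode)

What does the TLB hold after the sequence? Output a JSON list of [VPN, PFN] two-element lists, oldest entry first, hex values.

Walk each access:
#0 VA=0x283018A46 (r,kernel):
  L0: frame=0x16 idx=10 entry=0x19007 [P=1 RW=1 US=1 PS=0]
  L1: frame=0x19 idx=24 entry=0x1B007 [P=1 RW=1 US=1 PS=0]
  L2: frame=0x1B idx=24 entry=0x1D007 [P=1 RW=1 US=1 PS=0]
  ⇒ phys 0x1DA46  [3 reads]
#1 VA=0x48061F4B3 (r,kernel):
  L0: frame=0x16 idx=18 entry=0x20007 [P=1 RW=1 US=1 PS=0]
  L1: frame=0x20 idx=3 entry=0x21007 [P=1 RW=1 US=1 PS=0]
  L2: frame=0x21 idx=31 entry=0x23007 [P=1 RW=1 US=1 PS=0]
  ⇒ phys 0x234B3  [3 reads]
#2 VA=0x40041A13E (r,kernel):
  L0: frame=0x16 idx=16 entry=0x25007 [P=1 RW=1 US=1 PS=0]
  L1: frame=0x25 idx=2 entry=0x28007 [P=1 RW=1 US=1 PS=0]
  L2: frame=0x28 idx=26 entry=0x2B007 [P=1 RW=1 US=1 PS=0]
  ⇒ phys 0x2B13E  [3 reads]
#3 VA=0x2C221151A (r,kernel):
  L0: frame=0x16 idx=11 entry=0x2E007 [P=1 RW=1 US=1 PS=0]
  L1: frame=0x2E idx=17 entry=0x2F007 [P=1 RW=1 US=1 PS=0]
  L2: frame=0x2F idx=17 entry=0x32007 [P=1 RW=1 US=1 PS=0]
  ⇒ phys 0x3251A  [3 reads]

TLB: [["0x40041A", "0x2B"], ["0x2C2211", "0x32"]]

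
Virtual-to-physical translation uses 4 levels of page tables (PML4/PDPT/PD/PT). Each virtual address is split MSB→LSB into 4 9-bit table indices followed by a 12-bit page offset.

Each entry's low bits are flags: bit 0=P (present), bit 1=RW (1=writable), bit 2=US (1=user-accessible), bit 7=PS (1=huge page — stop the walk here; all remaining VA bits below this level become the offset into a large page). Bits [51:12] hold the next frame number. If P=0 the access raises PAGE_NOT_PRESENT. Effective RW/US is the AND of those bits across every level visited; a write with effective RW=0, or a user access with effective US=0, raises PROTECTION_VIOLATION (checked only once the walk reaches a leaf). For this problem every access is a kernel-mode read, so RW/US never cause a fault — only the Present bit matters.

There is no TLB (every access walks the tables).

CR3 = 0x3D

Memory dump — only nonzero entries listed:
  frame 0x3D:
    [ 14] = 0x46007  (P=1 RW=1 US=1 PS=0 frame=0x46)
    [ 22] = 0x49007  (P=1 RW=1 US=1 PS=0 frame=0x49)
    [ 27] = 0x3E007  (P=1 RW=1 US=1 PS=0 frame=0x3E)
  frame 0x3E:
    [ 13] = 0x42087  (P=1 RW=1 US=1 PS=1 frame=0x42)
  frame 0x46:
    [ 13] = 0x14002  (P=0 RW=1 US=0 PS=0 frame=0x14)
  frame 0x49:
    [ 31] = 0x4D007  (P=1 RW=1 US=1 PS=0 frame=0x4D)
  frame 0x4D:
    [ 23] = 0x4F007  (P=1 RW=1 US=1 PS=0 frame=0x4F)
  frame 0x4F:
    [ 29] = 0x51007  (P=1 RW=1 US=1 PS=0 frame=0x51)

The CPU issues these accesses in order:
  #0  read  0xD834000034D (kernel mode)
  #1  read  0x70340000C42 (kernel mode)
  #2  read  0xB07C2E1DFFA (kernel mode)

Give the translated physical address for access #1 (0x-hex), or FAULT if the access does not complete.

Walk each access:
#0 VA=0xD834000034D (r,kernel):
  [0] read 0x3D idx=27: raw=0x3E007 flags P=1 W=1 U=1 S=0
  [1] read 0x3E idx=13: raw=0x42087 flags P=1 W=1 U=1 S=1
  ✓ 0x4234D (huge @L1)  — 2 lookups
#1 VA=0x70340000C42 (r,kernel):
  [0] read 0x3D idx=14: raw=0x46007 flags P=1 W=1 U=1 S=0
  [1] read 0x46 idx=13: raw=0x14002 flags P=0 W=1 U=0 S=0
  ✗ PAGE_NOT_PRESENT  [2 reads]
#2 VA=0xB07C2E1DFFA (r,kernel):
  [0] read 0x3D idx=22: raw=0x49007 flags P=1 W=1 U=1 S=0
  [1] read 0x49 idx=31: raw=0x4D007 flags P=1 W=1 U=1 S=0
  [2] read 0x4D idx=23: raw=0x4F007 flags P=1 W=1 U=1 S=0
  [3] read 0x4F idx=29: raw=0x51007 flags P=1 W=1 U=1 S=0
  ✓ 0x51FFA  — 4 lookups

Access #1 PA: FAULT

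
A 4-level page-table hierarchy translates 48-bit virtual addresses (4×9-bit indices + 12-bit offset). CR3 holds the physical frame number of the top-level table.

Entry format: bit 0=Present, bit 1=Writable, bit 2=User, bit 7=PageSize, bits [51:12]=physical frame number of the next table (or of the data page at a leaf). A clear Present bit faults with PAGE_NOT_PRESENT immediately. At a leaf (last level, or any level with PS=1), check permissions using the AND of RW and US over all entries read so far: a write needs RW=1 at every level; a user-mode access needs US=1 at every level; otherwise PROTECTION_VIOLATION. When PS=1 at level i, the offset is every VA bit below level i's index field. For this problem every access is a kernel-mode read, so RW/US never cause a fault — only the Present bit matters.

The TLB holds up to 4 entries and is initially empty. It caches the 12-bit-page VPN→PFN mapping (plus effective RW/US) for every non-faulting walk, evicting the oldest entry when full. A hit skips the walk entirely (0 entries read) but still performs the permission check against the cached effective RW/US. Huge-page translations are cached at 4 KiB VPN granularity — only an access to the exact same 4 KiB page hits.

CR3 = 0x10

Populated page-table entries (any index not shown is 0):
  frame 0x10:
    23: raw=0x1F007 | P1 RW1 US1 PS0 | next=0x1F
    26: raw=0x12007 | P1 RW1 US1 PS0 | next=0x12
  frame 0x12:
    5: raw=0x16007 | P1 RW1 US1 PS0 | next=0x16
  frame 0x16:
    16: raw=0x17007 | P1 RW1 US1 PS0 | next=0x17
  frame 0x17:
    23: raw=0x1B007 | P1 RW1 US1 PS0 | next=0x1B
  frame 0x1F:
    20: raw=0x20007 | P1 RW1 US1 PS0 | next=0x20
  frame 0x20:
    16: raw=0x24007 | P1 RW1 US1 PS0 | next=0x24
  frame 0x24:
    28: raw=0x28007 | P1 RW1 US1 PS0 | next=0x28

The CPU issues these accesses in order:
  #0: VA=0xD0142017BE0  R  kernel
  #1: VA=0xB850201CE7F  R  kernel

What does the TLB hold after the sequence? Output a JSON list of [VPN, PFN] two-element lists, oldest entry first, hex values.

Walk each access:
#0 VA=0xD0142017BE0 (r,kernel):
  L0: frame=0x10 idx=26 entry=0x12007 [P=1 RW=1 US=1 PS=0]
  L1: frame=0x12 idx=5 entry=0x16007 [P=1 RW=1 US=1 PS=0]
  L2: frame=0x16 idx=16 entry=0x17007 [P=1 RW=1 US=1 PS=0]
  L3: frame=0x17 idx=23 entry=0x1B007 [P=1 RW=1 US=1 PS=0]
  ✓ 0x1BBE0  — 4 lookups
#1 VA=0xB850201CE7F (r,kernel):
  L0: frame=0x10 idx=23 entry=0x1F007 [P=1 RW=1 US=1 PS=0]
  L1: frame=0x1F idx=20 entry=0x20007 [P=1 RW=1 US=1 PS=0]
  L2: frame=0x20 idx=16 entry=0x24007 [P=1 RW=1 US=1 PS=0]
  L3: frame=0x24 idx=28 entry=0x28007 [P=1 RW=1 US=1 PS=0]
  ✓ 0x28E7F  — 4 lookups

TLB: [["0xD0142017", "0x1B"], ["0xB850201C", "0x28"]]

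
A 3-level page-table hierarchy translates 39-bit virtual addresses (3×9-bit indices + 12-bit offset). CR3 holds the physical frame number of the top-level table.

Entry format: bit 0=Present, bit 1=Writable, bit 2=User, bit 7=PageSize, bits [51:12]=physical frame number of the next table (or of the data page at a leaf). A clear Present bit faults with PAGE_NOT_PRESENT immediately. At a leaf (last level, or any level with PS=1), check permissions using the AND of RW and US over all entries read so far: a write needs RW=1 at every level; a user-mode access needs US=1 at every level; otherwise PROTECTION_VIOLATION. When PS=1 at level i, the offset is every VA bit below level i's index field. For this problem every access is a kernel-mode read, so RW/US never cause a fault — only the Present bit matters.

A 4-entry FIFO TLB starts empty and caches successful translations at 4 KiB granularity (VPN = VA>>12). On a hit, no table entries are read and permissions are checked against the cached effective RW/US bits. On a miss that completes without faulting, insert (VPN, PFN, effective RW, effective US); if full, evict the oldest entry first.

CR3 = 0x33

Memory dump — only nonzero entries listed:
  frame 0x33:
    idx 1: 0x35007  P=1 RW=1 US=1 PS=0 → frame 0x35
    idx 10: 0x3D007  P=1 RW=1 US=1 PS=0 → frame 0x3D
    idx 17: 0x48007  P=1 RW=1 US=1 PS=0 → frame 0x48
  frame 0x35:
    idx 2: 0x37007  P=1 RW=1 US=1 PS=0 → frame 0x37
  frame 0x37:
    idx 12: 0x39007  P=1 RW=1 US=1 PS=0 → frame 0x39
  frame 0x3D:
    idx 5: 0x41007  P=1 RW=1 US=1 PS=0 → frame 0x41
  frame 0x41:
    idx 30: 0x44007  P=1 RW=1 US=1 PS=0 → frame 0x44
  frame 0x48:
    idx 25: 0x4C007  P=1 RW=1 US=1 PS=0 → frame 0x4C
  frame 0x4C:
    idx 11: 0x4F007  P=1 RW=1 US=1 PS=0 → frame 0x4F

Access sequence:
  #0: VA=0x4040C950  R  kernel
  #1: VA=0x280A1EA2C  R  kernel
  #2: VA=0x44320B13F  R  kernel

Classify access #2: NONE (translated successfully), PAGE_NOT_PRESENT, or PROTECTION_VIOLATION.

Walk each access:
#0 VA=0x4040C950 (r,kernel):
  [0] read 0x33 idx=1: raw=0x35007 flags P=1 W=1 U=1 S=0
  [1] read 0x35 idx=2: raw=0x37007 flags P=1 W=1 U=1 S=0
  [2] read 0x37 idx=12: raw=0x39007 flags P=1 W=1 U=1 S=0
  ✓ 0x39950  — 3 lookups
#1 VA=0x280A1EA2C (r,kernel):
  [0] read 0x33 idx=10: raw=0x3D007 flags P=1 W=1 U=1 S=0
  [1] read 0x3D idx=5: raw=0x41007 flags P=1 W=1 U=1 S=0
  [2] read 0x41 idx=30: raw=0x44007 flags P=1 W=1 U=1 S=0
  ✓ 0x44A2C  — 3 lookups
#2 VA=0x44320B13F (r,kernel):
  [0] read 0x33 idx=17: raw=0x48007 flags P=1 W=1 U=1 S=0
  [1] read 0x48 idx=25: raw=0x4C007 flags P=1 W=1 U=1 S=0
  [2] read 0x4C idx=11: raw=0x4F007 flags P=1 W=1 U=1 S=0
  ✓ 0x4F13F  — 3 lookups

Access #2 fault: NONE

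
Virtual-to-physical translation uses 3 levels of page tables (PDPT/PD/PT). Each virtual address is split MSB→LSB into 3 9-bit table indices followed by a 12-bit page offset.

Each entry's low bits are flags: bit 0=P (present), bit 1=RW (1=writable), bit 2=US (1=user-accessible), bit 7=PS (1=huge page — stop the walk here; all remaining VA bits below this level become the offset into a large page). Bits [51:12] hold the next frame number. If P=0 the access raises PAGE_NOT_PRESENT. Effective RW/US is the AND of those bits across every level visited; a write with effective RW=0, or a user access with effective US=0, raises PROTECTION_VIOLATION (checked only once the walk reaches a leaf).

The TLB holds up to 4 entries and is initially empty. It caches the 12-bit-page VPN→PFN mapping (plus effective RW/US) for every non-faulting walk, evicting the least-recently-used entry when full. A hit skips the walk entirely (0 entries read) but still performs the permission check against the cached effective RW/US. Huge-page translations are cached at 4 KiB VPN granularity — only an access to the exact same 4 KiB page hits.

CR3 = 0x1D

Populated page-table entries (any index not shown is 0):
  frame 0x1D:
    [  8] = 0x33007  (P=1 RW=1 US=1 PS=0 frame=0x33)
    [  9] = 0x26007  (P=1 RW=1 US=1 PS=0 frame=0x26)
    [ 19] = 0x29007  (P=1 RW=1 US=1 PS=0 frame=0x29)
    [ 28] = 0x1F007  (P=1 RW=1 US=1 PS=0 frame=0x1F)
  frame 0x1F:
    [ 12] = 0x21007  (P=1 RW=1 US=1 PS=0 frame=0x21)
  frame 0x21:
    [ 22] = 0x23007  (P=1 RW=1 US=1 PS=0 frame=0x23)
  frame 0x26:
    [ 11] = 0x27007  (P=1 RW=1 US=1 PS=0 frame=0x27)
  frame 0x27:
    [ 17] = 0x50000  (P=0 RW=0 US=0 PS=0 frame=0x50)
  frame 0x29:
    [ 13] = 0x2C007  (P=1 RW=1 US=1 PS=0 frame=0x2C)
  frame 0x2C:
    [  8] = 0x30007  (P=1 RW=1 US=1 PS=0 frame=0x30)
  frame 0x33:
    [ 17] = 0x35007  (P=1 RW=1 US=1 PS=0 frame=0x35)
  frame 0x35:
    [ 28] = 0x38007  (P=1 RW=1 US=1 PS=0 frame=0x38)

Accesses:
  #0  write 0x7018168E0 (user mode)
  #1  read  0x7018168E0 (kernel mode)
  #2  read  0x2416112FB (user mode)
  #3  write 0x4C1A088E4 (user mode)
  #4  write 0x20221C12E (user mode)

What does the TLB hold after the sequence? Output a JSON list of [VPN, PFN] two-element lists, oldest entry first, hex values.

Trace:
#0 VA=0x7018168E0 (w,user):
  lvl0: tbl 0x1D, slot 28 ⇒ 0x1F007 (P1/RW1/US1/PS0)
  lvl1: tbl 0x1F, slot 12 ⇒ 0x21007 (P1/RW1/US1/PS0)
  lvl2: tbl 0x21, slot 22 ⇒ 0x23007 (P1/RW1/US1/PS0)
  ⇒ phys 0x238E0  [3 reads]
#1 VA=0x7018168E0 (r,kernel):
  TLB hit vpn=0x701816 → PA=0x238E0
#2 VA=0x2416112FB (r,user):
  lvl0: tbl 0x1D, slot 9 ⇒ 0x26007 (P1/RW1/US1/PS0)
  lvl1: tbl 0x26, slot 11 ⇒ 0x27007 (P1/RW1/US1/PS0)
  lvl2: tbl 0x27, slot 17 ⇒ 0x50000 (P0/RW0/US0/PS0)
  → PAGE_NOT_PRESENT  (3 entries read)
#3 VA=0x4C1A088E4 (w,user):
  lvl0: tbl 0x1D, slot 19 ⇒ 0x29007 (P1/RW1/US1/PS0)
  lvl1: tbl 0x29, slot 13 ⇒ 0x2C007 (P1/RW1/US1/PS0)
  lvl2: tbl 0x2C, slot 8 ⇒ 0x30007 (P1/RW1/US1/PS0)
  ⇒ phys 0x308E4  [3 reads]
#4 VA=0x20221C12E (w,user):
  lvl0: tbl 0x1D, slot 8 ⇒ 0x33007 (P1/RW1/US1/PS0)
  lvl1: tbl 0x33, slot 17 ⇒ 0x35007 (P1/RW1/US1/PS0)
  lvl2: tbl 0x35, slot 28 ⇒ 0x38007 (P1/RW1/US1/PS0)
  ⇒ phys 0x3812E  [3 reads]

TLB: [["0x701816", "0x23"], ["0x4C1A08", "0x30"], ["0x20221C", "0x38"]]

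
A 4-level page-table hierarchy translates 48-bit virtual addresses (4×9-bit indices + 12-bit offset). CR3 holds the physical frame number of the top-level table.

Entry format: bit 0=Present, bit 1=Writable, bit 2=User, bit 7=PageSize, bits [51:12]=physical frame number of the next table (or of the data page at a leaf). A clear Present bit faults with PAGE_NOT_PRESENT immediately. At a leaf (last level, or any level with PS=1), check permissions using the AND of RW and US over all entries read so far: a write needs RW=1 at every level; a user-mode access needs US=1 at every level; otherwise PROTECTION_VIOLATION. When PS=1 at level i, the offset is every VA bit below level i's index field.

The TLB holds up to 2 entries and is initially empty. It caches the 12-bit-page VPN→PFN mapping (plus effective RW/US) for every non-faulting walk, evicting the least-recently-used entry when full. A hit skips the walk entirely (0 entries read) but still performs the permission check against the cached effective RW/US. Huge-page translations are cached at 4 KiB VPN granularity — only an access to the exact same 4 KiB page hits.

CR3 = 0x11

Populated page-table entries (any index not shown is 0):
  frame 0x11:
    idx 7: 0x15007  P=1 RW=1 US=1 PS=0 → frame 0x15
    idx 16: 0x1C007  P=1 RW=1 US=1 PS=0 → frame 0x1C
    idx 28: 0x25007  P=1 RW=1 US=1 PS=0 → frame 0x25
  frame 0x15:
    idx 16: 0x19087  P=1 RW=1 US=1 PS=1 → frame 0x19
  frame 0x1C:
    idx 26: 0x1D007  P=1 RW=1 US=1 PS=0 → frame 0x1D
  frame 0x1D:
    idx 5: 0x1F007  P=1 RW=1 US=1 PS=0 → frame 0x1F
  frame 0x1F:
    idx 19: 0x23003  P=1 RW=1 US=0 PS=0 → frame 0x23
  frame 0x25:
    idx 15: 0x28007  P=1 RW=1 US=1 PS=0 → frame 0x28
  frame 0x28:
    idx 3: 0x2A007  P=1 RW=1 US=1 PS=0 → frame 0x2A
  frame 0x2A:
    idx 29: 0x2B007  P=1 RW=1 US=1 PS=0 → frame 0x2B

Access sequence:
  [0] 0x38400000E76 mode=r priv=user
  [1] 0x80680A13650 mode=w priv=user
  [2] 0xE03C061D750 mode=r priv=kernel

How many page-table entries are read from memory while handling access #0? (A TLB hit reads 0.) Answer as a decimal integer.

Walk each access:
#0 VA=0x38400000E76 (r,user):
  L0 @0x11[7] → 0x15007  P=1,RW=1,US=1,PS=0
  L1 @0x15[16] → 0x19087  P=1,RW=1,US=1,PS=1
  ✓ 0x19E76 (huge @L1)  — 2 lookups
#1 VA=0x80680A13650 (w,user):
  L0 @0x11[16] → 0x1C007  P=1,RW=1,US=1,PS=0
  L1 @0x1C[26] → 0x1D007  P=1,RW=1,US=1,PS=0
  L2 @0x1D[5] → 0x1F007  P=1,RW=1,US=1,PS=0
  L3 @0x1F[19] → 0x23003  P=1,RW=1,US=0,PS=0
  → PROTECTION_VIOLATION  (4 entries read)
#2 VA=0xE03C061D750 (r,kernel):
  L0 @0x11[28] → 0x25007  P=1,RW=1,US=1,PS=0
  L1 @0x25[15] → 0x28007  P=1,RW=1,US=1,PS=0
  L2 @0x28[3] → 0x2A007  P=1,RW=1,US=1,PS=0
  L3 @0x2A[29] → 0x2B007  P=1,RW=1,US=1,PS=0
  ✓ 0x2B750  — 4 lookups

Entries read for #0: 2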